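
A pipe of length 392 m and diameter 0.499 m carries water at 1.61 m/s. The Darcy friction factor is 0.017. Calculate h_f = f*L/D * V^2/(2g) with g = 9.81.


Darcy-Weisbach equation: h_f = f * (L/D) * V^2/(2g).
f * L/D = 0.017 * 392/0.499 = 13.3547.
V^2/(2g) = 1.61^2 / (2*9.81) = 2.5921 / 19.62 = 0.1321 m.
h_f = 13.3547 * 0.1321 = 1.764 m.

1.764


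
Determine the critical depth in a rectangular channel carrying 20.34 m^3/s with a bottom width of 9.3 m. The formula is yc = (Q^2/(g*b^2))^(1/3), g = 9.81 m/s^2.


Using yc = (Q^2 / (g * b^2))^(1/3):
Q^2 = 20.34^2 = 413.72.
g * b^2 = 9.81 * 9.3^2 = 9.81 * 86.49 = 848.47.
Q^2 / (g*b^2) = 413.72 / 848.47 = 0.4876.
yc = 0.4876^(1/3) = 0.7871 m.

0.7871


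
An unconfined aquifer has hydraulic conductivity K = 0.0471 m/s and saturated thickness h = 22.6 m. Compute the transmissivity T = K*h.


Transmissivity is defined as T = K * h.
T = 0.0471 * 22.6
  = 1.0645 m^2/s.

1.0645


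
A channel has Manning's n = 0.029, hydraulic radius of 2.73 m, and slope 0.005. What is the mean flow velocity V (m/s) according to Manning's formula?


Manning's equation gives V = (1/n) * R^(2/3) * S^(1/2).
First, compute R^(2/3) = 2.73^(2/3) = 1.9533.
Next, S^(1/2) = 0.005^(1/2) = 0.070711.
Then 1/n = 1/0.029 = 34.48.
V = 34.48 * 1.9533 * 0.070711 = 4.7628 m/s.

4.7628


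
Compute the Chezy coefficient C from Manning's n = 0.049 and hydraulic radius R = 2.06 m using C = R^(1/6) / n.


The Chezy coefficient relates to Manning's n through C = R^(1/6) / n.
R^(1/6) = 2.06^(1/6) = 1.128005.
C = 1.128005 / 0.049 = 23.02 m^(1/2)/s.

23.02


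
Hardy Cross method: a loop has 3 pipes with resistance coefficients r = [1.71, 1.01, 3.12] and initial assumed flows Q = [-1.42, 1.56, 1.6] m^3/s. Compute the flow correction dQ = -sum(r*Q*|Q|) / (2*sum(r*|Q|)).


Numerator terms (r*Q*|Q|): 1.71*-1.42*|-1.42| = -3.448; 1.01*1.56*|1.56| = 2.4579; 3.12*1.6*|1.6| = 7.9872.
Sum of numerator = 6.9971.
Denominator terms (r*|Q|): 1.71*|-1.42| = 2.4282; 1.01*|1.56| = 1.5756; 3.12*|1.6| = 4.992.
2 * sum of denominator = 2 * 8.9958 = 17.9916.
dQ = -6.9971 / 17.9916 = -0.3889 m^3/s.

-0.3889


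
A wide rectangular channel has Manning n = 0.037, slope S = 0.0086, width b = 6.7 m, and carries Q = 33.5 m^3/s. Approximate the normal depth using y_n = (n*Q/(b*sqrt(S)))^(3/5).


We use the wide-channel approximation y_n = (n*Q/(b*sqrt(S)))^(3/5).
sqrt(S) = sqrt(0.0086) = 0.092736.
Numerator: n*Q = 0.037 * 33.5 = 1.2395.
Denominator: b*sqrt(S) = 6.7 * 0.092736 = 0.621331.
arg = 1.9949.
y_n = 1.9949^(3/5) = 1.5134 m.

1.5134


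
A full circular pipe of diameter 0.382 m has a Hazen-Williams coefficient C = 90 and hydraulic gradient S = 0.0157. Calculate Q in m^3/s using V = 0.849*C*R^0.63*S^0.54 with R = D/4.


For a full circular pipe, R = D/4 = 0.382/4 = 0.0955 m.
V = 0.849 * 90 * 0.0955^0.63 * 0.0157^0.54
  = 0.849 * 90 * 0.22772 * 0.106117
  = 1.8465 m/s.
Pipe area A = pi*D^2/4 = pi*0.382^2/4 = 0.1146 m^2.
Q = A * V = 0.1146 * 1.8465 = 0.2116 m^3/s.

0.2116


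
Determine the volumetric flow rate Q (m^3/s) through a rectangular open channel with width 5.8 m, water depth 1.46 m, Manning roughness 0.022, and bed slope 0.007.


For a rectangular channel, the cross-sectional area A = b * y = 5.8 * 1.46 = 8.47 m^2.
The wetted perimeter P = b + 2y = 5.8 + 2*1.46 = 8.72 m.
Hydraulic radius R = A/P = 8.47/8.72 = 0.9711 m.
Velocity V = (1/n)*R^(2/3)*S^(1/2) = (1/0.022)*0.9711^(2/3)*0.007^(1/2) = 3.7294 m/s.
Discharge Q = A * V = 8.47 * 3.7294 = 31.58 m^3/s.

31.58


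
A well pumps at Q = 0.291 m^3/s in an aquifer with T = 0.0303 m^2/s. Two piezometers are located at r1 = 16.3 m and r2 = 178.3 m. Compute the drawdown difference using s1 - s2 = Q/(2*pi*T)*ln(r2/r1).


Thiem equation: s1 - s2 = Q/(2*pi*T) * ln(r2/r1).
ln(r2/r1) = ln(178.3/16.3) = 2.3923.
Q/(2*pi*T) = 0.291 / (2*pi*0.0303) = 0.291 / 0.1904 = 1.5285.
s1 - s2 = 1.5285 * 2.3923 = 3.6567 m.

3.6567


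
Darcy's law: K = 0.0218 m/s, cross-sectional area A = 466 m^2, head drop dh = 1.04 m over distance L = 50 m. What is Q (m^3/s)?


Darcy's law: Q = K * A * i, where i = dh/L.
Hydraulic gradient i = 1.04 / 50 = 0.0208.
Q = 0.0218 * 466 * 0.0208
  = 0.2113 m^3/s.

0.2113


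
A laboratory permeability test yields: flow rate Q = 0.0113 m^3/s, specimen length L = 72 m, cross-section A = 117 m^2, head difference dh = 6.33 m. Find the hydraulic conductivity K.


From K = Q*L / (A*dh):
Numerator: Q*L = 0.0113 * 72 = 0.8136.
Denominator: A*dh = 117 * 6.33 = 740.61.
K = 0.8136 / 740.61 = 0.001099 m/s.

0.001099


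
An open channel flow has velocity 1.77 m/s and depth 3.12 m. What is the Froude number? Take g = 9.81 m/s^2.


The Froude number is defined as Fr = V / sqrt(g*y).
g*y = 9.81 * 3.12 = 30.6072.
sqrt(g*y) = sqrt(30.6072) = 5.5324.
Fr = 1.77 / 5.5324 = 0.3199.

0.3199


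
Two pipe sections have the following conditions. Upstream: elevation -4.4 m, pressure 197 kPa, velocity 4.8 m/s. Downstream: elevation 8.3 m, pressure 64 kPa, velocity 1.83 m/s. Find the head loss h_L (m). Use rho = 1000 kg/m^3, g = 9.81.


Total head at each section: H = z + p/(rho*g) + V^2/(2g).
H1 = -4.4 + 197*1000/(1000*9.81) + 4.8^2/(2*9.81)
   = -4.4 + 20.082 + 1.1743
   = 16.856 m.
H2 = 8.3 + 64*1000/(1000*9.81) + 1.83^2/(2*9.81)
   = 8.3 + 6.524 + 0.1707
   = 14.995 m.
h_L = H1 - H2 = 16.856 - 14.995 = 1.861 m.

1.861


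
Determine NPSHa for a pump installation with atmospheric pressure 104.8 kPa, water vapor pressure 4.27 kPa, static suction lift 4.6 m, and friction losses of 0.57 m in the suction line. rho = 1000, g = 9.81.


NPSHa = p_atm/(rho*g) - z_s - hf_s - p_vap/(rho*g).
p_atm/(rho*g) = 104.8*1000 / (1000*9.81) = 10.683 m.
p_vap/(rho*g) = 4.27*1000 / (1000*9.81) = 0.435 m.
NPSHa = 10.683 - 4.6 - 0.57 - 0.435
      = 5.08 m.

5.08


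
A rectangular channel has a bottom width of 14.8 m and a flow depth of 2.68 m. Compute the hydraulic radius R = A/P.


For a rectangular section:
Flow area A = b * y = 14.8 * 2.68 = 39.66 m^2.
Wetted perimeter P = b + 2y = 14.8 + 2*2.68 = 20.16 m.
Hydraulic radius R = A/P = 39.66 / 20.16 = 1.9675 m.

1.9675


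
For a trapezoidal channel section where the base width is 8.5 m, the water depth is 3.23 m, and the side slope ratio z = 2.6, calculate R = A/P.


For a trapezoidal section with side slope z:
A = (b + z*y)*y = (8.5 + 2.6*3.23)*3.23 = 54.581 m^2.
P = b + 2*y*sqrt(1 + z^2) = 8.5 + 2*3.23*sqrt(1 + 2.6^2) = 26.495 m.
R = A/P = 54.581 / 26.495 = 2.06 m.

2.06


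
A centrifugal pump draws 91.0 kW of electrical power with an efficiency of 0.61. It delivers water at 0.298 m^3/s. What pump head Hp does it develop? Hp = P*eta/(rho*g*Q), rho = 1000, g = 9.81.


Pump head formula: Hp = P * eta / (rho * g * Q).
Numerator: P * eta = 91.0 * 1000 * 0.61 = 55510.0 W.
Denominator: rho * g * Q = 1000 * 9.81 * 0.298 = 2923.38.
Hp = 55510.0 / 2923.38 = 18.99 m.

18.99


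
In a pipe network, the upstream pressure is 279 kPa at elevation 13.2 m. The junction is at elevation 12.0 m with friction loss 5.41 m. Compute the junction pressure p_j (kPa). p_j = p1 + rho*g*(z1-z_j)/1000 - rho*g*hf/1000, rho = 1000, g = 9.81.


Junction pressure: p_j = p1 + rho*g*(z1 - z_j)/1000 - rho*g*hf/1000.
Elevation term = 1000*9.81*(13.2 - 12.0)/1000 = 11.772 kPa.
Friction term = 1000*9.81*5.41/1000 = 53.072 kPa.
p_j = 279 + 11.772 - 53.072 = 237.7 kPa.

237.7


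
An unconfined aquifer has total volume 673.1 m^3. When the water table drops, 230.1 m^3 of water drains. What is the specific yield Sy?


Specific yield Sy = Volume drained / Total volume.
Sy = 230.1 / 673.1
   = 0.3419.

0.3419


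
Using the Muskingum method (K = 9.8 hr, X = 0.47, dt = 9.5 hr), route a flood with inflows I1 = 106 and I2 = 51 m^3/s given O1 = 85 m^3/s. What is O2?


Muskingum coefficients:
denom = 2*K*(1-X) + dt = 2*9.8*(1-0.47) + 9.5 = 19.888.
C0 = (dt - 2*K*X)/denom = (9.5 - 2*9.8*0.47)/19.888 = 0.0145.
C1 = (dt + 2*K*X)/denom = (9.5 + 2*9.8*0.47)/19.888 = 0.9409.
C2 = (2*K*(1-X) - dt)/denom = 0.0447.
O2 = C0*I2 + C1*I1 + C2*O1
   = 0.0145*51 + 0.9409*106 + 0.0447*85
   = 104.27 m^3/s.

104.27


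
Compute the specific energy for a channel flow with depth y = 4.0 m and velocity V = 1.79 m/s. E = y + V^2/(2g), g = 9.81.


Specific energy E = y + V^2/(2g).
Velocity head = V^2/(2g) = 1.79^2 / (2*9.81) = 3.2041 / 19.62 = 0.1633 m.
E = 4.0 + 0.1633 = 4.1633 m.

4.1633


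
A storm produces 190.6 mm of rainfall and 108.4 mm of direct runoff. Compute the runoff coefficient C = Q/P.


The runoff coefficient C = runoff depth / rainfall depth.
C = 108.4 / 190.6
  = 0.5687.

0.5687


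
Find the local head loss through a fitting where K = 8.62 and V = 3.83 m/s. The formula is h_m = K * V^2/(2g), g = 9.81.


Minor loss formula: h_m = K * V^2/(2g).
V^2 = 3.83^2 = 14.6689.
V^2/(2g) = 14.6689 / 19.62 = 0.7477 m.
h_m = 8.62 * 0.7477 = 6.4447 m.

6.4447


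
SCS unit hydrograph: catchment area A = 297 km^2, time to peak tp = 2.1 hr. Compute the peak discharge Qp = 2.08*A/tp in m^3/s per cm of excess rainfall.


SCS formula: Qp = 2.08 * A / tp.
Qp = 2.08 * 297 / 2.1
   = 617.76 / 2.1
   = 294.17 m^3/s per cm.

294.17


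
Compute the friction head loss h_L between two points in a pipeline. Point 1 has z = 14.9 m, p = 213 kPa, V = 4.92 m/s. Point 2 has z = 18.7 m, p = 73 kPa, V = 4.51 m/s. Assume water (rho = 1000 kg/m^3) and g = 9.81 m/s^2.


Total head at each section: H = z + p/(rho*g) + V^2/(2g).
H1 = 14.9 + 213*1000/(1000*9.81) + 4.92^2/(2*9.81)
   = 14.9 + 21.713 + 1.2338
   = 37.846 m.
H2 = 18.7 + 73*1000/(1000*9.81) + 4.51^2/(2*9.81)
   = 18.7 + 7.441 + 1.0367
   = 27.178 m.
h_L = H1 - H2 = 37.846 - 27.178 = 10.668 m.

10.668


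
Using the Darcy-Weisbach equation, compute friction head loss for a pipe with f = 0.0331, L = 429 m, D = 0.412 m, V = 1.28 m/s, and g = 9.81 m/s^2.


Darcy-Weisbach equation: h_f = f * (L/D) * V^2/(2g).
f * L/D = 0.0331 * 429/0.412 = 34.4658.
V^2/(2g) = 1.28^2 / (2*9.81) = 1.6384 / 19.62 = 0.0835 m.
h_f = 34.4658 * 0.0835 = 2.878 m.

2.878


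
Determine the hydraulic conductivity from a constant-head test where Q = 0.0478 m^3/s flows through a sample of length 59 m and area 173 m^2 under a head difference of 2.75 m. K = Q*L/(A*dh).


From K = Q*L / (A*dh):
Numerator: Q*L = 0.0478 * 59 = 2.8202.
Denominator: A*dh = 173 * 2.75 = 475.75.
K = 2.8202 / 475.75 = 0.005928 m/s.

0.005928


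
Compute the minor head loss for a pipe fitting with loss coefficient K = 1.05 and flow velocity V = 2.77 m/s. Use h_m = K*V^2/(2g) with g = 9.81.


Minor loss formula: h_m = K * V^2/(2g).
V^2 = 2.77^2 = 7.6729.
V^2/(2g) = 7.6729 / 19.62 = 0.3911 m.
h_m = 1.05 * 0.3911 = 0.4106 m.

0.4106


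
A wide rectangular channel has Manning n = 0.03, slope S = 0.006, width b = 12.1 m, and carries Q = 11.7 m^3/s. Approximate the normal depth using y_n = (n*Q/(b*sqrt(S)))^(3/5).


We use the wide-channel approximation y_n = (n*Q/(b*sqrt(S)))^(3/5).
sqrt(S) = sqrt(0.006) = 0.07746.
Numerator: n*Q = 0.03 * 11.7 = 0.351.
Denominator: b*sqrt(S) = 12.1 * 0.07746 = 0.937266.
arg = 0.3745.
y_n = 0.3745^(3/5) = 0.5547 m.

0.5547


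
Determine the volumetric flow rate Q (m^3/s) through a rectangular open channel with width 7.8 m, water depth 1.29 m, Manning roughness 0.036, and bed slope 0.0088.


For a rectangular channel, the cross-sectional area A = b * y = 7.8 * 1.29 = 10.06 m^2.
The wetted perimeter P = b + 2y = 7.8 + 2*1.29 = 10.38 m.
Hydraulic radius R = A/P = 10.06/10.38 = 0.9694 m.
Velocity V = (1/n)*R^(2/3)*S^(1/2) = (1/0.036)*0.9694^(2/3)*0.0088^(1/2) = 2.5523 m/s.
Discharge Q = A * V = 10.06 * 2.5523 = 25.681 m^3/s.

25.681


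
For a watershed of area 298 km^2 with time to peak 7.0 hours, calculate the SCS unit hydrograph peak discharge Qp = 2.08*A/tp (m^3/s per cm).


SCS formula: Qp = 2.08 * A / tp.
Qp = 2.08 * 298 / 7.0
   = 619.84 / 7.0
   = 88.55 m^3/s per cm.

88.55


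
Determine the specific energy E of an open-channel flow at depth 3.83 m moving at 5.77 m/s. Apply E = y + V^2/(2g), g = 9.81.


Specific energy E = y + V^2/(2g).
Velocity head = V^2/(2g) = 5.77^2 / (2*9.81) = 33.2929 / 19.62 = 1.6969 m.
E = 3.83 + 1.6969 = 5.5269 m.

5.5269


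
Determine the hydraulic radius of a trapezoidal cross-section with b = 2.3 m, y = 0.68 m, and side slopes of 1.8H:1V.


For a trapezoidal section with side slope z:
A = (b + z*y)*y = (2.3 + 1.8*0.68)*0.68 = 2.396 m^2.
P = b + 2*y*sqrt(1 + z^2) = 2.3 + 2*0.68*sqrt(1 + 1.8^2) = 5.1 m.
R = A/P = 2.396 / 5.1 = 0.4698 m.

0.4698


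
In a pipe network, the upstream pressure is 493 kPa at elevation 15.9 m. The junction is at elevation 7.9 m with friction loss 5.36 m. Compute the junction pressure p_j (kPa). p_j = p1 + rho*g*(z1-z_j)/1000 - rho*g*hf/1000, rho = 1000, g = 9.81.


Junction pressure: p_j = p1 + rho*g*(z1 - z_j)/1000 - rho*g*hf/1000.
Elevation term = 1000*9.81*(15.9 - 7.9)/1000 = 78.48 kPa.
Friction term = 1000*9.81*5.36/1000 = 52.582 kPa.
p_j = 493 + 78.48 - 52.582 = 518.9 kPa.

518.9


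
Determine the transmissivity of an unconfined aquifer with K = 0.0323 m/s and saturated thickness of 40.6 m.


Transmissivity is defined as T = K * h.
T = 0.0323 * 40.6
  = 1.3114 m^2/s.

1.3114


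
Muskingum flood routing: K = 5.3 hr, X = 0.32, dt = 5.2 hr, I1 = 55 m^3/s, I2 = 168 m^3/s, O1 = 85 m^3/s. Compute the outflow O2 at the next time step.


Muskingum coefficients:
denom = 2*K*(1-X) + dt = 2*5.3*(1-0.32) + 5.2 = 12.408.
C0 = (dt - 2*K*X)/denom = (5.2 - 2*5.3*0.32)/12.408 = 0.1457.
C1 = (dt + 2*K*X)/denom = (5.2 + 2*5.3*0.32)/12.408 = 0.6925.
C2 = (2*K*(1-X) - dt)/denom = 0.1618.
O2 = C0*I2 + C1*I1 + C2*O1
   = 0.1457*168 + 0.6925*55 + 0.1618*85
   = 76.32 m^3/s.

76.32


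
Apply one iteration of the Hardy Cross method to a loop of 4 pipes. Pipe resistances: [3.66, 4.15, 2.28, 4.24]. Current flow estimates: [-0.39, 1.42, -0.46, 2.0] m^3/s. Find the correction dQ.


Numerator terms (r*Q*|Q|): 3.66*-0.39*|-0.39| = -0.5567; 4.15*1.42*|1.42| = 8.3681; 2.28*-0.46*|-0.46| = -0.4824; 4.24*2.0*|2.0| = 16.96.
Sum of numerator = 24.2889.
Denominator terms (r*|Q|): 3.66*|-0.39| = 1.4274; 4.15*|1.42| = 5.893; 2.28*|-0.46| = 1.0488; 4.24*|2.0| = 8.48.
2 * sum of denominator = 2 * 16.8492 = 33.6984.
dQ = -24.2889 / 33.6984 = -0.7208 m^3/s.

-0.7208


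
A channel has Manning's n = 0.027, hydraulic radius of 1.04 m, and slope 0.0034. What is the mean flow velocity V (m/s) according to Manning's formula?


Manning's equation gives V = (1/n) * R^(2/3) * S^(1/2).
First, compute R^(2/3) = 1.04^(2/3) = 1.0265.
Next, S^(1/2) = 0.0034^(1/2) = 0.05831.
Then 1/n = 1/0.027 = 37.04.
V = 37.04 * 1.0265 * 0.05831 = 2.2168 m/s.

2.2168


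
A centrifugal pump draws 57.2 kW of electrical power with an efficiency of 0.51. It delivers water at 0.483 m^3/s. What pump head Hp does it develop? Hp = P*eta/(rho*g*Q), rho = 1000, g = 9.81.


Pump head formula: Hp = P * eta / (rho * g * Q).
Numerator: P * eta = 57.2 * 1000 * 0.51 = 29172.0 W.
Denominator: rho * g * Q = 1000 * 9.81 * 0.483 = 4738.23.
Hp = 29172.0 / 4738.23 = 6.16 m.

6.16


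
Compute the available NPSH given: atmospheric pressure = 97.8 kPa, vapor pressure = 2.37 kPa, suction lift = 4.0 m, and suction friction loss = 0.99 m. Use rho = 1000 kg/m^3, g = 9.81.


NPSHa = p_atm/(rho*g) - z_s - hf_s - p_vap/(rho*g).
p_atm/(rho*g) = 97.8*1000 / (1000*9.81) = 9.969 m.
p_vap/(rho*g) = 2.37*1000 / (1000*9.81) = 0.242 m.
NPSHa = 9.969 - 4.0 - 0.99 - 0.242
      = 4.74 m.

4.74


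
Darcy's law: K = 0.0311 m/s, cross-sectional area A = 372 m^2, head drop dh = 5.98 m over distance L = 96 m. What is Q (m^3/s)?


Darcy's law: Q = K * A * i, where i = dh/L.
Hydraulic gradient i = 5.98 / 96 = 0.062292.
Q = 0.0311 * 372 * 0.062292
  = 0.7207 m^3/s.

0.7207


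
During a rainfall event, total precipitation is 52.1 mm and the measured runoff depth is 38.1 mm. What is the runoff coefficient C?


The runoff coefficient C = runoff depth / rainfall depth.
C = 38.1 / 52.1
  = 0.7313.

0.7313


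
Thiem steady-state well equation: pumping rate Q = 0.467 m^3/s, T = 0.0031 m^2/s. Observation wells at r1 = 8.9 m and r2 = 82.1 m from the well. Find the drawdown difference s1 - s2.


Thiem equation: s1 - s2 = Q/(2*pi*T) * ln(r2/r1).
ln(r2/r1) = ln(82.1/8.9) = 2.2219.
Q/(2*pi*T) = 0.467 / (2*pi*0.0031) = 0.467 / 0.0195 = 23.9759.
s1 - s2 = 23.9759 * 2.2219 = 53.2718 m.

53.2718


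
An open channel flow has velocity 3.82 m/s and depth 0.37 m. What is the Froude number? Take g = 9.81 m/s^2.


The Froude number is defined as Fr = V / sqrt(g*y).
g*y = 9.81 * 0.37 = 3.6297.
sqrt(g*y) = sqrt(3.6297) = 1.9052.
Fr = 3.82 / 1.9052 = 2.0051.

2.0051


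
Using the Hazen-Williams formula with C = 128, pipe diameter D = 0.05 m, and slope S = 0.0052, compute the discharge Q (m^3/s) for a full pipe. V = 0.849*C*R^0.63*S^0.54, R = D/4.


For a full circular pipe, R = D/4 = 0.05/4 = 0.0125 m.
V = 0.849 * 128 * 0.0125^0.63 * 0.0052^0.54
  = 0.849 * 128 * 0.063249 * 0.058431
  = 0.4016 m/s.
Pipe area A = pi*D^2/4 = pi*0.05^2/4 = 0.002 m^2.
Q = A * V = 0.002 * 0.4016 = 0.0008 m^3/s.

0.0008


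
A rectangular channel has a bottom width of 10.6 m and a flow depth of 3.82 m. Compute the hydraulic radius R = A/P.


For a rectangular section:
Flow area A = b * y = 10.6 * 3.82 = 40.49 m^2.
Wetted perimeter P = b + 2y = 10.6 + 2*3.82 = 18.24 m.
Hydraulic radius R = A/P = 40.49 / 18.24 = 2.22 m.

2.22


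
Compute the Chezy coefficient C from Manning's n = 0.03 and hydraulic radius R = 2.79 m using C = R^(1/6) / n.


The Chezy coefficient relates to Manning's n through C = R^(1/6) / n.
R^(1/6) = 2.79^(1/6) = 1.186499.
C = 1.186499 / 0.03 = 39.55 m^(1/2)/s.

39.55


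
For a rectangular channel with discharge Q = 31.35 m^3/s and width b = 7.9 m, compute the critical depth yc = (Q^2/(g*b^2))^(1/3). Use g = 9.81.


Using yc = (Q^2 / (g * b^2))^(1/3):
Q^2 = 31.35^2 = 982.82.
g * b^2 = 9.81 * 7.9^2 = 9.81 * 62.41 = 612.24.
Q^2 / (g*b^2) = 982.82 / 612.24 = 1.6053.
yc = 1.6053^(1/3) = 1.1709 m.

1.1709


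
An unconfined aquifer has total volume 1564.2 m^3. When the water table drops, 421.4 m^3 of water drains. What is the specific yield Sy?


Specific yield Sy = Volume drained / Total volume.
Sy = 421.4 / 1564.2
   = 0.2694.

0.2694


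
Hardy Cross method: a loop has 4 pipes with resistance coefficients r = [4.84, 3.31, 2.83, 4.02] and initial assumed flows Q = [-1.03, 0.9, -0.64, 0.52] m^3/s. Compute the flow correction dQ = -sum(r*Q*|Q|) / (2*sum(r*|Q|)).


Numerator terms (r*Q*|Q|): 4.84*-1.03*|-1.03| = -5.1348; 3.31*0.9*|0.9| = 2.6811; 2.83*-0.64*|-0.64| = -1.1592; 4.02*0.52*|0.52| = 1.087.
Sum of numerator = -2.5258.
Denominator terms (r*|Q|): 4.84*|-1.03| = 4.9852; 3.31*|0.9| = 2.979; 2.83*|-0.64| = 1.8112; 4.02*|0.52| = 2.0904.
2 * sum of denominator = 2 * 11.8658 = 23.7316.
dQ = --2.5258 / 23.7316 = 0.1064 m^3/s.

0.1064


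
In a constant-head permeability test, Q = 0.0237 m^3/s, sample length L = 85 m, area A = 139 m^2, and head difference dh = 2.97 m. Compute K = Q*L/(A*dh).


From K = Q*L / (A*dh):
Numerator: Q*L = 0.0237 * 85 = 2.0145.
Denominator: A*dh = 139 * 2.97 = 412.83.
K = 2.0145 / 412.83 = 0.00488 m/s.

0.00488


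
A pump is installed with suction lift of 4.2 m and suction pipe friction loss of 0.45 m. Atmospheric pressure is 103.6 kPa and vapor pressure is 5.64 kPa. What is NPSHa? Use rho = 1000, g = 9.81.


NPSHa = p_atm/(rho*g) - z_s - hf_s - p_vap/(rho*g).
p_atm/(rho*g) = 103.6*1000 / (1000*9.81) = 10.561 m.
p_vap/(rho*g) = 5.64*1000 / (1000*9.81) = 0.575 m.
NPSHa = 10.561 - 4.2 - 0.45 - 0.575
      = 5.34 m.

5.34


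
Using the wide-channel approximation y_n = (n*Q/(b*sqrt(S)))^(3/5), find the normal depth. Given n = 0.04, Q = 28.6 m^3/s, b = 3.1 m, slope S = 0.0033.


We use the wide-channel approximation y_n = (n*Q/(b*sqrt(S)))^(3/5).
sqrt(S) = sqrt(0.0033) = 0.057446.
Numerator: n*Q = 0.04 * 28.6 = 1.144.
Denominator: b*sqrt(S) = 3.1 * 0.057446 = 0.178083.
arg = 6.424.
y_n = 6.424^(3/5) = 3.0527 m.

3.0527


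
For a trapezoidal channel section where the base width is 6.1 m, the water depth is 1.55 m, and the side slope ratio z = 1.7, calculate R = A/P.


For a trapezoidal section with side slope z:
A = (b + z*y)*y = (6.1 + 1.7*1.55)*1.55 = 13.539 m^2.
P = b + 2*y*sqrt(1 + z^2) = 6.1 + 2*1.55*sqrt(1 + 1.7^2) = 12.214 m.
R = A/P = 13.539 / 12.214 = 1.1085 m.

1.1085


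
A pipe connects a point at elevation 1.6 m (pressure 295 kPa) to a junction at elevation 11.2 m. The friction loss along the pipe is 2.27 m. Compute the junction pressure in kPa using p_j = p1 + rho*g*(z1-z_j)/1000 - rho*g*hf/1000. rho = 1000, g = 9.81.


Junction pressure: p_j = p1 + rho*g*(z1 - z_j)/1000 - rho*g*hf/1000.
Elevation term = 1000*9.81*(1.6 - 11.2)/1000 = -94.176 kPa.
Friction term = 1000*9.81*2.27/1000 = 22.269 kPa.
p_j = 295 + -94.176 - 22.269 = 178.56 kPa.

178.56


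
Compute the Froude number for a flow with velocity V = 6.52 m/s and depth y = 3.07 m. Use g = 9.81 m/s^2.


The Froude number is defined as Fr = V / sqrt(g*y).
g*y = 9.81 * 3.07 = 30.1167.
sqrt(g*y) = sqrt(30.1167) = 5.4879.
Fr = 6.52 / 5.4879 = 1.1881.

1.1881


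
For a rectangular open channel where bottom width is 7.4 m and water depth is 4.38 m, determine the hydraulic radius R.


For a rectangular section:
Flow area A = b * y = 7.4 * 4.38 = 32.41 m^2.
Wetted perimeter P = b + 2y = 7.4 + 2*4.38 = 16.16 m.
Hydraulic radius R = A/P = 32.41 / 16.16 = 2.0057 m.

2.0057


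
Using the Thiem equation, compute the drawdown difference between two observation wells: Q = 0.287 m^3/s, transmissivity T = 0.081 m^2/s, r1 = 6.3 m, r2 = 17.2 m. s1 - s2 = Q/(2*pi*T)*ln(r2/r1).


Thiem equation: s1 - s2 = Q/(2*pi*T) * ln(r2/r1).
ln(r2/r1) = ln(17.2/6.3) = 1.0044.
Q/(2*pi*T) = 0.287 / (2*pi*0.081) = 0.287 / 0.5089 = 0.5639.
s1 - s2 = 0.5639 * 1.0044 = 0.5664 m.

0.5664


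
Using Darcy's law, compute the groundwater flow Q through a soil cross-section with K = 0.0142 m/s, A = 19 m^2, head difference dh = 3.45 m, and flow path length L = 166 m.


Darcy's law: Q = K * A * i, where i = dh/L.
Hydraulic gradient i = 3.45 / 166 = 0.020783.
Q = 0.0142 * 19 * 0.020783
  = 0.0056 m^3/s.

0.0056


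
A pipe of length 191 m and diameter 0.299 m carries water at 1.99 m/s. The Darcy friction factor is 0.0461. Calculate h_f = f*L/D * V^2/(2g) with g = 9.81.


Darcy-Weisbach equation: h_f = f * (L/D) * V^2/(2g).
f * L/D = 0.0461 * 191/0.299 = 29.4485.
V^2/(2g) = 1.99^2 / (2*9.81) = 3.9601 / 19.62 = 0.2018 m.
h_f = 29.4485 * 0.2018 = 5.944 m.

5.944


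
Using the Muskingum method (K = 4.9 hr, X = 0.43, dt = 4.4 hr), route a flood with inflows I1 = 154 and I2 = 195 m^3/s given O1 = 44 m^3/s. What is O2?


Muskingum coefficients:
denom = 2*K*(1-X) + dt = 2*4.9*(1-0.43) + 4.4 = 9.986.
C0 = (dt - 2*K*X)/denom = (4.4 - 2*4.9*0.43)/9.986 = 0.0186.
C1 = (dt + 2*K*X)/denom = (4.4 + 2*4.9*0.43)/9.986 = 0.8626.
C2 = (2*K*(1-X) - dt)/denom = 0.1188.
O2 = C0*I2 + C1*I1 + C2*O1
   = 0.0186*195 + 0.8626*154 + 0.1188*44
   = 141.7 m^3/s.

141.7


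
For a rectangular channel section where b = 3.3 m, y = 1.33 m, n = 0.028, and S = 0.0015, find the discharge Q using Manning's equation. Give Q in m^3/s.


For a rectangular channel, the cross-sectional area A = b * y = 3.3 * 1.33 = 4.39 m^2.
The wetted perimeter P = b + 2y = 3.3 + 2*1.33 = 5.96 m.
Hydraulic radius R = A/P = 4.39/5.96 = 0.7364 m.
Velocity V = (1/n)*R^(2/3)*S^(1/2) = (1/0.028)*0.7364^(2/3)*0.0015^(1/2) = 1.128 m/s.
Discharge Q = A * V = 4.39 * 1.128 = 4.951 m^3/s.

4.951


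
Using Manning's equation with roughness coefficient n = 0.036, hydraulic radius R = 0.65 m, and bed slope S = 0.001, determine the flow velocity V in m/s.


Manning's equation gives V = (1/n) * R^(2/3) * S^(1/2).
First, compute R^(2/3) = 0.65^(2/3) = 0.7504.
Next, S^(1/2) = 0.001^(1/2) = 0.031623.
Then 1/n = 1/0.036 = 27.78.
V = 27.78 * 0.7504 * 0.031623 = 0.6591 m/s.

0.6591


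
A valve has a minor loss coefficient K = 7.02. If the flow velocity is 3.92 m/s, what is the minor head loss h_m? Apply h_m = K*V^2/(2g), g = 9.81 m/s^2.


Minor loss formula: h_m = K * V^2/(2g).
V^2 = 3.92^2 = 15.3664.
V^2/(2g) = 15.3664 / 19.62 = 0.7832 m.
h_m = 7.02 * 0.7832 = 5.4981 m.

5.4981


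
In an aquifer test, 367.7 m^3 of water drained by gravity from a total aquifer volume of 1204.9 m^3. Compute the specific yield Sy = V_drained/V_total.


Specific yield Sy = Volume drained / Total volume.
Sy = 367.7 / 1204.9
   = 0.3052.

0.3052


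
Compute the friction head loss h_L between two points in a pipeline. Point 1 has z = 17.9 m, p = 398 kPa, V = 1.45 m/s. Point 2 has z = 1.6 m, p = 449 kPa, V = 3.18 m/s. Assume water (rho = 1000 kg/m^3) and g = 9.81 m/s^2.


Total head at each section: H = z + p/(rho*g) + V^2/(2g).
H1 = 17.9 + 398*1000/(1000*9.81) + 1.45^2/(2*9.81)
   = 17.9 + 40.571 + 0.1072
   = 58.578 m.
H2 = 1.6 + 449*1000/(1000*9.81) + 3.18^2/(2*9.81)
   = 1.6 + 45.77 + 0.5154
   = 47.885 m.
h_L = H1 - H2 = 58.578 - 47.885 = 10.693 m.

10.693


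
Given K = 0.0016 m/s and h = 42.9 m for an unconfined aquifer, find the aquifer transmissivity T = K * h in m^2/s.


Transmissivity is defined as T = K * h.
T = 0.0016 * 42.9
  = 0.0686 m^2/s.

0.0686


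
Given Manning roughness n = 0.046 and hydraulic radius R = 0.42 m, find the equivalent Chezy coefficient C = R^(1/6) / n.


The Chezy coefficient relates to Manning's n through C = R^(1/6) / n.
R^(1/6) = 0.42^(1/6) = 0.865383.
C = 0.865383 / 0.046 = 18.81 m^(1/2)/s.

18.81


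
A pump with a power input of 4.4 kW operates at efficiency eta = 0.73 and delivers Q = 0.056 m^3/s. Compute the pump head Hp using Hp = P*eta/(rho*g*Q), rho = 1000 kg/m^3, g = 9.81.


Pump head formula: Hp = P * eta / (rho * g * Q).
Numerator: P * eta = 4.4 * 1000 * 0.73 = 3212.0 W.
Denominator: rho * g * Q = 1000 * 9.81 * 0.056 = 549.36.
Hp = 3212.0 / 549.36 = 5.85 m.

5.85


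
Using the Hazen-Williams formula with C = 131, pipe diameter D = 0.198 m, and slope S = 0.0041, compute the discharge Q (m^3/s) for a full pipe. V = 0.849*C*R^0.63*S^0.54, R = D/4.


For a full circular pipe, R = D/4 = 0.198/4 = 0.0495 m.
V = 0.849 * 131 * 0.0495^0.63 * 0.0041^0.54
  = 0.849 * 131 * 0.150522 * 0.051393
  = 0.8604 m/s.
Pipe area A = pi*D^2/4 = pi*0.198^2/4 = 0.0308 m^2.
Q = A * V = 0.0308 * 0.8604 = 0.0265 m^3/s.

0.0265


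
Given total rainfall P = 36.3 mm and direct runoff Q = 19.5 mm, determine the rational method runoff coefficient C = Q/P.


The runoff coefficient C = runoff depth / rainfall depth.
C = 19.5 / 36.3
  = 0.5372.

0.5372


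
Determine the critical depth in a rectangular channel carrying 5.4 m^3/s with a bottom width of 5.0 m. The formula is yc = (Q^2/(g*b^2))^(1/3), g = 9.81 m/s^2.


Using yc = (Q^2 / (g * b^2))^(1/3):
Q^2 = 5.4^2 = 29.16.
g * b^2 = 9.81 * 5.0^2 = 9.81 * 25.0 = 245.25.
Q^2 / (g*b^2) = 29.16 / 245.25 = 0.1189.
yc = 0.1189^(1/3) = 0.4917 m.

0.4917


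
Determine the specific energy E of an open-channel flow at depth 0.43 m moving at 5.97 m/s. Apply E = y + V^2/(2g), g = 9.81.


Specific energy E = y + V^2/(2g).
Velocity head = V^2/(2g) = 5.97^2 / (2*9.81) = 35.6409 / 19.62 = 1.8166 m.
E = 0.43 + 1.8166 = 2.2466 m.

2.2466


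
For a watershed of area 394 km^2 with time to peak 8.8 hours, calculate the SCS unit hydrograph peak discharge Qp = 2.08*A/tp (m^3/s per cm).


SCS formula: Qp = 2.08 * A / tp.
Qp = 2.08 * 394 / 8.8
   = 819.52 / 8.8
   = 93.13 m^3/s per cm.

93.13


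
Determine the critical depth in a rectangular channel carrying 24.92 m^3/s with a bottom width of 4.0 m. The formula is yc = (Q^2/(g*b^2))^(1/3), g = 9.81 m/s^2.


Using yc = (Q^2 / (g * b^2))^(1/3):
Q^2 = 24.92^2 = 621.01.
g * b^2 = 9.81 * 4.0^2 = 9.81 * 16.0 = 156.96.
Q^2 / (g*b^2) = 621.01 / 156.96 = 3.9565.
yc = 3.9565^(1/3) = 1.5816 m.

1.5816


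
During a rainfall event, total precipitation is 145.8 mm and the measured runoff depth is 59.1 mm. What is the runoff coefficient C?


The runoff coefficient C = runoff depth / rainfall depth.
C = 59.1 / 145.8
  = 0.4053.

0.4053


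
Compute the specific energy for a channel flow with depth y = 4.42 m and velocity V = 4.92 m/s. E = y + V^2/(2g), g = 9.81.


Specific energy E = y + V^2/(2g).
Velocity head = V^2/(2g) = 4.92^2 / (2*9.81) = 24.2064 / 19.62 = 1.2338 m.
E = 4.42 + 1.2338 = 5.6538 m.

5.6538


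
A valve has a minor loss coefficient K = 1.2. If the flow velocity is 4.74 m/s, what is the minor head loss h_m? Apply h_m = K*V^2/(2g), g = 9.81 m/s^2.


Minor loss formula: h_m = K * V^2/(2g).
V^2 = 4.74^2 = 22.4676.
V^2/(2g) = 22.4676 / 19.62 = 1.1451 m.
h_m = 1.2 * 1.1451 = 1.3742 m.

1.3742


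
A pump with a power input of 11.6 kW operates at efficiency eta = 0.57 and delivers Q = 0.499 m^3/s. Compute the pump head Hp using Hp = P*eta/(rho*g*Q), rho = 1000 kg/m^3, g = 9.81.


Pump head formula: Hp = P * eta / (rho * g * Q).
Numerator: P * eta = 11.6 * 1000 * 0.57 = 6612.0 W.
Denominator: rho * g * Q = 1000 * 9.81 * 0.499 = 4895.19.
Hp = 6612.0 / 4895.19 = 1.35 m.

1.35


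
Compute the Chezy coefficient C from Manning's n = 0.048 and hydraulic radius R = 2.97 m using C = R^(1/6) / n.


The Chezy coefficient relates to Manning's n through C = R^(1/6) / n.
R^(1/6) = 2.97^(1/6) = 1.198927.
C = 1.198927 / 0.048 = 24.98 m^(1/2)/s.

24.98


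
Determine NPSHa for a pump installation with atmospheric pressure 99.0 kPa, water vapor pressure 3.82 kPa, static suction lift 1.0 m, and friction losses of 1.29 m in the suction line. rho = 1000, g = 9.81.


NPSHa = p_atm/(rho*g) - z_s - hf_s - p_vap/(rho*g).
p_atm/(rho*g) = 99.0*1000 / (1000*9.81) = 10.092 m.
p_vap/(rho*g) = 3.82*1000 / (1000*9.81) = 0.389 m.
NPSHa = 10.092 - 1.0 - 1.29 - 0.389
      = 7.41 m.

7.41


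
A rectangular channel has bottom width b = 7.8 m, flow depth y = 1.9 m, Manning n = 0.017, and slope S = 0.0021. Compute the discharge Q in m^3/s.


For a rectangular channel, the cross-sectional area A = b * y = 7.8 * 1.9 = 14.82 m^2.
The wetted perimeter P = b + 2y = 7.8 + 2*1.9 = 11.6 m.
Hydraulic radius R = A/P = 14.82/11.6 = 1.2776 m.
Velocity V = (1/n)*R^(2/3)*S^(1/2) = (1/0.017)*1.2776^(2/3)*0.0021^(1/2) = 3.1739 m/s.
Discharge Q = A * V = 14.82 * 3.1739 = 47.037 m^3/s.

47.037


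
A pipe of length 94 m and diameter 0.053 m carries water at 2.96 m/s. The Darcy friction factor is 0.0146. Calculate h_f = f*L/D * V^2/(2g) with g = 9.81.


Darcy-Weisbach equation: h_f = f * (L/D) * V^2/(2g).
f * L/D = 0.0146 * 94/0.053 = 25.8943.
V^2/(2g) = 2.96^2 / (2*9.81) = 8.7616 / 19.62 = 0.4466 m.
h_f = 25.8943 * 0.4466 = 11.563 m.

11.563


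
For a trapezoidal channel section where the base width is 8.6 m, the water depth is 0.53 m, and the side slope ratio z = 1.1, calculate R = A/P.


For a trapezoidal section with side slope z:
A = (b + z*y)*y = (8.6 + 1.1*0.53)*0.53 = 4.867 m^2.
P = b + 2*y*sqrt(1 + z^2) = 8.6 + 2*0.53*sqrt(1 + 1.1^2) = 10.176 m.
R = A/P = 4.867 / 10.176 = 0.4783 m.

0.4783


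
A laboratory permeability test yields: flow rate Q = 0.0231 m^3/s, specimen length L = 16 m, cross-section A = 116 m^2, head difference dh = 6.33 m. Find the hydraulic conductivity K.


From K = Q*L / (A*dh):
Numerator: Q*L = 0.0231 * 16 = 0.3696.
Denominator: A*dh = 116 * 6.33 = 734.28.
K = 0.3696 / 734.28 = 0.000503 m/s.

0.000503


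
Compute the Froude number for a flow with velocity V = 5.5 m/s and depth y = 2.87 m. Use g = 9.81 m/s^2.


The Froude number is defined as Fr = V / sqrt(g*y).
g*y = 9.81 * 2.87 = 28.1547.
sqrt(g*y) = sqrt(28.1547) = 5.3061.
Fr = 5.5 / 5.3061 = 1.0365.

1.0365


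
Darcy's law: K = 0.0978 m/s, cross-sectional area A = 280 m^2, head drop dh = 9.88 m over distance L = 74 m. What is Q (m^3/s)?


Darcy's law: Q = K * A * i, where i = dh/L.
Hydraulic gradient i = 9.88 / 74 = 0.133514.
Q = 0.0978 * 280 * 0.133514
  = 3.6561 m^3/s.

3.6561


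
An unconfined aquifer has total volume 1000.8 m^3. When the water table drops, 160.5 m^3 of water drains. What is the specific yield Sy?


Specific yield Sy = Volume drained / Total volume.
Sy = 160.5 / 1000.8
   = 0.1604.

0.1604


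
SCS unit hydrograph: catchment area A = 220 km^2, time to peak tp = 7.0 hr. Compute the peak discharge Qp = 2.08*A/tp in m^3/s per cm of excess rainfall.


SCS formula: Qp = 2.08 * A / tp.
Qp = 2.08 * 220 / 7.0
   = 457.6 / 7.0
   = 65.37 m^3/s per cm.

65.37


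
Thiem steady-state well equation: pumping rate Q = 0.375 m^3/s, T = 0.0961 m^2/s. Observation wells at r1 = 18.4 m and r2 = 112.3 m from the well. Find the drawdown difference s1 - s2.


Thiem equation: s1 - s2 = Q/(2*pi*T) * ln(r2/r1).
ln(r2/r1) = ln(112.3/18.4) = 1.8088.
Q/(2*pi*T) = 0.375 / (2*pi*0.0961) = 0.375 / 0.6038 = 0.6211.
s1 - s2 = 0.6211 * 1.8088 = 1.1234 m.

1.1234


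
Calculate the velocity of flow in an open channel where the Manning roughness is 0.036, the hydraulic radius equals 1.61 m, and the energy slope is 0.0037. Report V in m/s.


Manning's equation gives V = (1/n) * R^(2/3) * S^(1/2).
First, compute R^(2/3) = 1.61^(2/3) = 1.3737.
Next, S^(1/2) = 0.0037^(1/2) = 0.060828.
Then 1/n = 1/0.036 = 27.78.
V = 27.78 * 1.3737 * 0.060828 = 2.321 m/s.

2.321


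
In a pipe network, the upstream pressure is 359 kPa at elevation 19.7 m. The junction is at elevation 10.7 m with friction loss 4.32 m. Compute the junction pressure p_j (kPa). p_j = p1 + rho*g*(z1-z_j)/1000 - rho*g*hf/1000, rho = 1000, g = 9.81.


Junction pressure: p_j = p1 + rho*g*(z1 - z_j)/1000 - rho*g*hf/1000.
Elevation term = 1000*9.81*(19.7 - 10.7)/1000 = 88.29 kPa.
Friction term = 1000*9.81*4.32/1000 = 42.379 kPa.
p_j = 359 + 88.29 - 42.379 = 404.91 kPa.

404.91


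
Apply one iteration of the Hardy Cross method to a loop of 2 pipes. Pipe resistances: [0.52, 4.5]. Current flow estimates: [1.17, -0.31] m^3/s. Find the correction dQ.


Numerator terms (r*Q*|Q|): 0.52*1.17*|1.17| = 0.7118; 4.5*-0.31*|-0.31| = -0.4325.
Sum of numerator = 0.2794.
Denominator terms (r*|Q|): 0.52*|1.17| = 0.6084; 4.5*|-0.31| = 1.395.
2 * sum of denominator = 2 * 2.0034 = 4.0068.
dQ = -0.2794 / 4.0068 = -0.0697 m^3/s.

-0.0697


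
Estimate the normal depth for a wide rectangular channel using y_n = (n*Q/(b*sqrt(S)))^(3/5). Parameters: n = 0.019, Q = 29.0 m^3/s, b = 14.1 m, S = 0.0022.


We use the wide-channel approximation y_n = (n*Q/(b*sqrt(S)))^(3/5).
sqrt(S) = sqrt(0.0022) = 0.046904.
Numerator: n*Q = 0.019 * 29.0 = 0.551.
Denominator: b*sqrt(S) = 14.1 * 0.046904 = 0.661346.
arg = 0.8331.
y_n = 0.8331^(3/5) = 0.8963 m.

0.8963


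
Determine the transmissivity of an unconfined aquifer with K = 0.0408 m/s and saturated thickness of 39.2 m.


Transmissivity is defined as T = K * h.
T = 0.0408 * 39.2
  = 1.5994 m^2/s.

1.5994


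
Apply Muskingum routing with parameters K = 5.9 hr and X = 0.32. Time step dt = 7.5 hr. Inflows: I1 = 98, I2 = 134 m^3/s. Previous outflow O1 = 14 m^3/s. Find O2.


Muskingum coefficients:
denom = 2*K*(1-X) + dt = 2*5.9*(1-0.32) + 7.5 = 15.524.
C0 = (dt - 2*K*X)/denom = (7.5 - 2*5.9*0.32)/15.524 = 0.2399.
C1 = (dt + 2*K*X)/denom = (7.5 + 2*5.9*0.32)/15.524 = 0.7264.
C2 = (2*K*(1-X) - dt)/denom = 0.0338.
O2 = C0*I2 + C1*I1 + C2*O1
   = 0.2399*134 + 0.7264*98 + 0.0338*14
   = 103.8 m^3/s.

103.8


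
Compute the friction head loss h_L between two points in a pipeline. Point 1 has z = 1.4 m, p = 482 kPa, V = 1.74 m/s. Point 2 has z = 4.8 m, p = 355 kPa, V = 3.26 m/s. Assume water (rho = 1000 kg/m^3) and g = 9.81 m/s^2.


Total head at each section: H = z + p/(rho*g) + V^2/(2g).
H1 = 1.4 + 482*1000/(1000*9.81) + 1.74^2/(2*9.81)
   = 1.4 + 49.134 + 0.1543
   = 50.688 m.
H2 = 4.8 + 355*1000/(1000*9.81) + 3.26^2/(2*9.81)
   = 4.8 + 36.188 + 0.5417
   = 41.529 m.
h_L = H1 - H2 = 50.688 - 41.529 = 9.159 m.

9.159


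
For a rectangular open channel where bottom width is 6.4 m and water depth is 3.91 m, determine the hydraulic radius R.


For a rectangular section:
Flow area A = b * y = 6.4 * 3.91 = 25.02 m^2.
Wetted perimeter P = b + 2y = 6.4 + 2*3.91 = 14.22 m.
Hydraulic radius R = A/P = 25.02 / 14.22 = 1.7598 m.

1.7598


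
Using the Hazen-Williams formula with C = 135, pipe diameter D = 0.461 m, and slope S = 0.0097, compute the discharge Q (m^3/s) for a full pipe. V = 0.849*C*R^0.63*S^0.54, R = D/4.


For a full circular pipe, R = D/4 = 0.461/4 = 0.1153 m.
V = 0.849 * 135 * 0.1153^0.63 * 0.0097^0.54
  = 0.849 * 135 * 0.25635 * 0.081819
  = 2.404 m/s.
Pipe area A = pi*D^2/4 = pi*0.461^2/4 = 0.1669 m^2.
Q = A * V = 0.1669 * 2.404 = 0.4013 m^3/s.

0.4013


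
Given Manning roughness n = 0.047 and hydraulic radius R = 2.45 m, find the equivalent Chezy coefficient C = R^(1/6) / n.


The Chezy coefficient relates to Manning's n through C = R^(1/6) / n.
R^(1/6) = 2.45^(1/6) = 1.161077.
C = 1.161077 / 0.047 = 24.7 m^(1/2)/s.

24.7


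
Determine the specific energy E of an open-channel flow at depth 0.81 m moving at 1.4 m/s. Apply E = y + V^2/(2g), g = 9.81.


Specific energy E = y + V^2/(2g).
Velocity head = V^2/(2g) = 1.4^2 / (2*9.81) = 1.96 / 19.62 = 0.0999 m.
E = 0.81 + 0.0999 = 0.9099 m.

0.9099


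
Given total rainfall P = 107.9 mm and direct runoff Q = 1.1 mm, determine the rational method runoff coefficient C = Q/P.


The runoff coefficient C = runoff depth / rainfall depth.
C = 1.1 / 107.9
  = 0.0102.

0.0102


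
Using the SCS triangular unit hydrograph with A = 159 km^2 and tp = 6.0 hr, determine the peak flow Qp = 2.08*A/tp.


SCS formula: Qp = 2.08 * A / tp.
Qp = 2.08 * 159 / 6.0
   = 330.72 / 6.0
   = 55.12 m^3/s per cm.

55.12


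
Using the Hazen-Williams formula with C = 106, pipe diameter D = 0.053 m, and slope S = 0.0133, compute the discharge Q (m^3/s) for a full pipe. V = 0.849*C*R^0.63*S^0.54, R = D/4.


For a full circular pipe, R = D/4 = 0.053/4 = 0.0132 m.
V = 0.849 * 106 * 0.0132^0.63 * 0.0133^0.54
  = 0.849 * 106 * 0.065614 * 0.097024
  = 0.5729 m/s.
Pipe area A = pi*D^2/4 = pi*0.053^2/4 = 0.0022 m^2.
Q = A * V = 0.0022 * 0.5729 = 0.0013 m^3/s.

0.0013


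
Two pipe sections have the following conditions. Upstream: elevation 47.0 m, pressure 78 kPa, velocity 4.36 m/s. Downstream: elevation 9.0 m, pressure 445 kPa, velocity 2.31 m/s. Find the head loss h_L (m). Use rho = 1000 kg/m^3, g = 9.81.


Total head at each section: H = z + p/(rho*g) + V^2/(2g).
H1 = 47.0 + 78*1000/(1000*9.81) + 4.36^2/(2*9.81)
   = 47.0 + 7.951 + 0.9689
   = 55.92 m.
H2 = 9.0 + 445*1000/(1000*9.81) + 2.31^2/(2*9.81)
   = 9.0 + 45.362 + 0.272
   = 54.634 m.
h_L = H1 - H2 = 55.92 - 54.634 = 1.286 m.

1.286


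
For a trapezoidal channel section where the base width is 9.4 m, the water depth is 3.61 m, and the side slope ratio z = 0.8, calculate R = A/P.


For a trapezoidal section with side slope z:
A = (b + z*y)*y = (9.4 + 0.8*3.61)*3.61 = 44.36 m^2.
P = b + 2*y*sqrt(1 + z^2) = 9.4 + 2*3.61*sqrt(1 + 0.8^2) = 18.646 m.
R = A/P = 44.36 / 18.646 = 2.379 m.

2.379


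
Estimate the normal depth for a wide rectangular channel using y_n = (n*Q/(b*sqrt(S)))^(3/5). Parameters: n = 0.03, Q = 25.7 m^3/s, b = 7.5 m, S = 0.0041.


We use the wide-channel approximation y_n = (n*Q/(b*sqrt(S)))^(3/5).
sqrt(S) = sqrt(0.0041) = 0.064031.
Numerator: n*Q = 0.03 * 25.7 = 0.771.
Denominator: b*sqrt(S) = 7.5 * 0.064031 = 0.480233.
arg = 1.6055.
y_n = 1.6055^(3/5) = 1.3285 m.

1.3285


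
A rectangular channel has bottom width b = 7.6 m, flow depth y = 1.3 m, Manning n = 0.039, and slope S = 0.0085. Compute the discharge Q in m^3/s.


For a rectangular channel, the cross-sectional area A = b * y = 7.6 * 1.3 = 9.88 m^2.
The wetted perimeter P = b + 2y = 7.6 + 2*1.3 = 10.2 m.
Hydraulic radius R = A/P = 9.88/10.2 = 0.9686 m.
Velocity V = (1/n)*R^(2/3)*S^(1/2) = (1/0.039)*0.9686^(2/3)*0.0085^(1/2) = 2.3143 m/s.
Discharge Q = A * V = 9.88 * 2.3143 = 22.865 m^3/s.

22.865


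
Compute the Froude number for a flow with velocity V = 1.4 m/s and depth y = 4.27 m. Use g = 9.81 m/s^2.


The Froude number is defined as Fr = V / sqrt(g*y).
g*y = 9.81 * 4.27 = 41.8887.
sqrt(g*y) = sqrt(41.8887) = 6.4721.
Fr = 1.4 / 6.4721 = 0.2163.

0.2163
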